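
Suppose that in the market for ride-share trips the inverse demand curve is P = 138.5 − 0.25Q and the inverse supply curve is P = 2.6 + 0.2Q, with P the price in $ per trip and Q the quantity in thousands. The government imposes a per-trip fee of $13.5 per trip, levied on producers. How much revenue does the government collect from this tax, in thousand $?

Tax revenue = $3672 thousand.

Rewrite in direct form: Qd = 554 − 4P and Qs = 5P − 13.
Without the tax, 554 − 4P = 5P − 13 gives 9P = 567, so P* = $63 and Q* = 302.
With the tax collected from producers, supply shifts: Qs = 5(P − 13.5) − 13.
Solving gives Q = 272 with consumers paying $70.5 and producers receiving $57 (the $13.5 wedge).
Revenue = t · Q = 13.5 · 272 = $3672.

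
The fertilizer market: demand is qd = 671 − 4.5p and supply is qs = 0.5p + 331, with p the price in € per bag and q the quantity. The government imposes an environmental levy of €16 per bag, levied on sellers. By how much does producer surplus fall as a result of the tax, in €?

Before the tax: set 671 − 4.5p = 0.5p + 331 → p* = €68, q* = 365.
With the tax collected from sellers, supply shifts: qs = 0.5(p − 16) + 331.
Solving gives q = 357.8 with consumers paying €69.6 and sellers receiving €53.6 (the €16 wedge).
ΔPS is the trapezoid between Q = 357.8 and Q = 365 of height €14.4: ½ · (365 + 357.8) · 14.4 = €5204.16.

Producer surplus falls by €5204.16.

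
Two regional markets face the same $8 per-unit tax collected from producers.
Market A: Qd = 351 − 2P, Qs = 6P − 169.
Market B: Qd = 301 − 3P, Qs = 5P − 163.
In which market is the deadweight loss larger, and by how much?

Market A: pre-tax P* = $65, Q* = 221; post-tax Q = 209; deadweight loss = $48.
Market B: pre-tax P* = $58, Q* = 127; post-tax Q = 112; deadweight loss = $60.
Difference: $48 vs $60 → market B is larger by $12.

Market B, by $12.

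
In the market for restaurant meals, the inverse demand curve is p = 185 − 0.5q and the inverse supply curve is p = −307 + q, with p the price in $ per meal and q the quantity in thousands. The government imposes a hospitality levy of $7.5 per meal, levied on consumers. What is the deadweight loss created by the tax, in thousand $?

Deadweight loss = $18.75 thousand.

Rewrite in direct form: qd = 370 − 2p and qs = p + 307.
Before the tax: set 370 − 2p = p + 307 → p* = $21, q* = 328.
With the tax collected from consumers, demand (in seller-price terms) shifts: qd = 370 − 2(p + 7.5).
Solving gives q = 323 with consumers paying $23.5 and producers receiving $16 (the $7.5 wedge).
Quantity falls by |ΔQ| = |328 − 323| = 5.
DWL = ½ · t · |ΔQ| = ½ · 7.5 · 5 = $18.75.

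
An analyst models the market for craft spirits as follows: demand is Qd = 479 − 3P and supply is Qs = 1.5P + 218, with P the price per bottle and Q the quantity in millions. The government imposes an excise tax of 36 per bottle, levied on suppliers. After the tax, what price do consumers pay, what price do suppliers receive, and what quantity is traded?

Before the tax: set 479 − 3P = 1.5P + 218 → P* = 58, Q* = 305.
With the tax collected from suppliers, supply shifts: Qs = 1.5(P − 36) + 218.
New equilibrium: consumers pay 70, suppliers receive 34, Q = 269. (Wedge: Pb − Ps = 36.)

Consumers pay 70; suppliers receive 34; quantity = 269.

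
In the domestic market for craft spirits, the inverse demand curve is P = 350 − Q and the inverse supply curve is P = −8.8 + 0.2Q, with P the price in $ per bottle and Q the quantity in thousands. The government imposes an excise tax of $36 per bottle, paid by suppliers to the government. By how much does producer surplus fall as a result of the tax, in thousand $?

Rewrite in direct form: Qd = 350 − P and Qs = 5P + 44.
Without the tax, 350 − P = 5P + 44 gives 6P = 306, so P* = $51 and Q* = 299.
With the tax collected from suppliers, supply shifts: Qs = 5(P − 36) + 44.
New equilibrium: consumers pay $81, suppliers receive $45, Q = 269. (Wedge: Pb − Ps = 36.)
ΔPS is the trapezoid between Q = 269 and Q = 299 of height $6: ½ · (299 + 269) · 6 = $1704.

Producer surplus falls by $1704 thousand.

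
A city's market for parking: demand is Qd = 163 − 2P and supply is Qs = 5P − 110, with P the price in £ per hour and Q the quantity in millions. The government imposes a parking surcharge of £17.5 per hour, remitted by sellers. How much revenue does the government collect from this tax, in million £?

Tax revenue = £1050 million.

Before the tax: set 163 − 2P = 5P − 110 → P* = £39, Q* = 85.
With the tax collected from sellers, supply shifts: Qs = 5(P − 17.5) − 110.
Solving gives Q = 60 with consumers paying £51.5 and sellers receiving £34 (the £17.5 wedge).
Revenue = t · Q = 17.5 · 60 = £1050.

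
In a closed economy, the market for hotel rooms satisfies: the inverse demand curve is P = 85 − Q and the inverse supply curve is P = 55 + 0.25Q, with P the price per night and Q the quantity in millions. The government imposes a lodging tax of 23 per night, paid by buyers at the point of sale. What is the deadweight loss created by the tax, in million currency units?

Deadweight loss = 211.6 million.

Rewrite in direct form: Qd = 85 − P and Qs = 4P − 220.
Before the tax: set 85 − P = 4P − 220 → P* = 61, Q* = 24.
With the tax collected from buyers, demand (in seller-price terms) shifts: Qd = 85 − (P + 23).
New equilibrium: buyers pay 79.4, suppliers receive 56.4, Q = 5.6. (Wedge: Pb − Ps = 23.)
Quantity falls by |ΔQ| = |24 − 5.6| = 18.4.
DWL = ½ · t · |ΔQ| = ½ · 23 · 18.4 = 211.6.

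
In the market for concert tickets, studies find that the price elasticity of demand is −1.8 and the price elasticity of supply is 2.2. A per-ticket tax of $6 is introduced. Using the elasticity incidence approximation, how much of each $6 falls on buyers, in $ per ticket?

Buyers bear ≈ $3.3 per ticket.

Incidence ratio: buyers' share ≈ εs / (εs + |εd|) = 2.2 / (2.2 + 1.8) = 0.55.
So buyers bear ≈ 0.55 × $6 = $3.3; suppliers bear $2.7.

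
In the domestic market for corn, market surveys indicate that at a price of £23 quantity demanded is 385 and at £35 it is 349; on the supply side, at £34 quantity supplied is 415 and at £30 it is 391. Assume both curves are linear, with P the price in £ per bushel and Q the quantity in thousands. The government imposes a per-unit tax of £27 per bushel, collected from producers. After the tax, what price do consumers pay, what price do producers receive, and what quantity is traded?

Demand slope: (349 − 385)/(35 − 23) = -3, so Qd = 454 − 3P.
Supply slope: (391 − 415)/(30 − 34) = 6, so Qs = 6P + 211.
Before the tax: set 454 − 3P = 6P + 211 → P* = £27, Q* = 373.
With the tax collected from producers, supply shifts: Qs = 6(P − 27) + 211.
Solving gives Q = 319 with consumers paying £45 and producers receiving £18 (the £27 wedge).
The less price-elastic side of the market bears the larger share of a per-unit tax.

Consumers pay £45; producers receive £18; quantity = 319.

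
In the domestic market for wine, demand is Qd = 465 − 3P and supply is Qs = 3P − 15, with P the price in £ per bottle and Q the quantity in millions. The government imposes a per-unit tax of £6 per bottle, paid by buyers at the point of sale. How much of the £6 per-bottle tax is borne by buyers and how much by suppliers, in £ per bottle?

Before the tax: set 465 − 3P = 3P − 15 → P* = £80, Q* = 225.
With the tax collected from buyers, demand (in seller-price terms) shifts: Qd = 465 − 3(P + 6).
New equilibrium: buyers pay £83, suppliers receive £77, Q = 216. (Wedge: Pb − Ps = 6.)
Burden on buyers: £3; on suppliers: £3. (They sum to £6.)
The less price-elastic side of the market bears the larger share of a per-unit tax.

Buyers bear £3 per bottle; suppliers bear £3 per bottle.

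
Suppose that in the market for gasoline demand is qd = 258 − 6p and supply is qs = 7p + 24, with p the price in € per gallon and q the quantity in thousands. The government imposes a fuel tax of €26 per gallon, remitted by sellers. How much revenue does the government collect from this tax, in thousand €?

Without the tax, 258 − 6p = 7p + 24 gives 13p = 234, so p* = €18 and q* = 150.
With the tax collected from sellers, supply shifts: qs = 7(p − 26) + 24.
New equilibrium: buyers pay €32, sellers receive €6, q = 66. (Wedge: pb − ps = 26.)
Revenue = t · Q = 26 · 66 = €1716.

Tax revenue = €1716 thousand.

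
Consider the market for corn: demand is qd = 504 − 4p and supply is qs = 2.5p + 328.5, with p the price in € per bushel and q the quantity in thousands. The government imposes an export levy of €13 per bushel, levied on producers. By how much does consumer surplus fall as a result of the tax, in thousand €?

Consumer surplus falls by €1930 thousand.

Before the tax: set 504 − 4p = 2.5p + 328.5 → p* = €27, q* = 396.
With the tax collected from producers, supply shifts: qs = 2.5(p − 13) + 328.5.
New equilibrium: consumers pay €32, producers receive €19, q = 376. (Wedge: pb − ps = 13.)
ΔCS is the trapezoid between Q = 376 and Q = 396 of height €5: ½ · (396 + 376) · 5 = €1930.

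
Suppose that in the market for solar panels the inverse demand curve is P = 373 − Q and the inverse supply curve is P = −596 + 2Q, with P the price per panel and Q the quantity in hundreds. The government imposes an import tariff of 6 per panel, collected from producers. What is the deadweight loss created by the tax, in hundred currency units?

Deadweight loss = 6 hundred.

Rewrite in direct form: Qd = 373 − P and Qs = 0.5P + 298.
Before the tax: set 373 − P = 0.5P + 298 → P* = 50, Q* = 323.
With the tax collected from producers, supply shifts: Qs = 0.5(P − 6) + 298.
Solving gives Q = 321 with buyers paying 52 and producers receiving 46 (the 6 wedge).
Quantity falls by |ΔQ| = |323 − 321| = 2.
DWL = ½ · t · |ΔQ| = ½ · 6 · 2 = 6.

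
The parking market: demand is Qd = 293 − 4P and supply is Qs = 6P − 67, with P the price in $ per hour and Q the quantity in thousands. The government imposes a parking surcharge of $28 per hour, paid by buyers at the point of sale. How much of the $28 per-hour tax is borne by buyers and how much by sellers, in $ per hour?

Without the tax, 293 − 4P = 6P − 67 gives 10P = 360, so P* = $36 and Q* = 149.
With the tax collected from buyers, demand (in seller-price terms) shifts: Qd = 293 − 4(P + 28).
New equilibrium: buyers pay $52.8, sellers receive $24.8, Q = 81.8. (Wedge: Pb − Ps = 28.)
Burden on buyers: $16.8; on sellers: $11.2. (They sum to $28.)

Buyers bear $16.8 per hour; sellers bear $11.2 per hour.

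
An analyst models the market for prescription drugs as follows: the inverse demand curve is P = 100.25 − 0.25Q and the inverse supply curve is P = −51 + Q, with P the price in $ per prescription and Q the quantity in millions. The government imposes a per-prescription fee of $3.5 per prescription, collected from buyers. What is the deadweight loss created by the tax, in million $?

Rewrite in direct form: Qd = 401 − 4P and Qs = P + 51.
Before the tax: set 401 − 4P = P + 51 → P* = $70, Q* = 121.
With the tax collected from buyers, demand (in seller-price terms) shifts: Qd = 401 − 4(P + 3.5).
Solving gives Q = 118.2 with buyers paying $70.7 and producers receiving $67.2 (the $3.5 wedge).
Quantity falls by |ΔQ| = |121 − 118.2| = 2.8.
DWL = ½ · t · |ΔQ| = ½ · 3.5 · 2.8 = $4.9.

Deadweight loss = $4.9 million.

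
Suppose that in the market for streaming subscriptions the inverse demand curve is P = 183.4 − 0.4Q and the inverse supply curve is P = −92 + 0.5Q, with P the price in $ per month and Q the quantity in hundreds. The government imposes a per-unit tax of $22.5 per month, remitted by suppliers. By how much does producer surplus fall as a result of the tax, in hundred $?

Producer surplus falls by $3668.75 hundred.

Rewrite in direct form: Qd = 458.5 − 2.5P and Qs = 2P + 184.
Before the tax: set 458.5 − 2.5P = 2P + 184 → P* = $61, Q* = 306.
With the tax collected from suppliers, supply shifts: Qs = 2(P − 22.5) + 184.
New equilibrium: buyers pay $71, suppliers receive $48.5, Q = 281. (Wedge: Pb − Ps = 22.5.)
ΔPS is the trapezoid between Q = 281 and Q = 306 of height $12.5: ½ · (306 + 281) · 12.5 = $3668.75.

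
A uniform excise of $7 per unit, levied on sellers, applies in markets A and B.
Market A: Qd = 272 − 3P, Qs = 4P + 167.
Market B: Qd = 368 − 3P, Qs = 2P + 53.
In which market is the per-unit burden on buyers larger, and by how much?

Market A, by $1.2.

Market A: pre-tax P* = $15, Q* = 227; post-tax Q = 215; per-unit burden on buyers = $4.
Market B: pre-tax P* = $63, Q* = 179; post-tax Q = 170.6; per-unit burden on buyers = $2.8.
Difference: $4 vs $2.8 → market A is larger by $1.2.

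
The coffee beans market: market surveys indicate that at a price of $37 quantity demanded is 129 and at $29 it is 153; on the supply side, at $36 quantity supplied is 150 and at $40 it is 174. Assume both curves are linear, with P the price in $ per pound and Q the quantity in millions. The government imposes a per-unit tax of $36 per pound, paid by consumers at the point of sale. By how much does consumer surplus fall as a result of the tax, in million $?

Demand slope: (153 − 129)/(29 − 37) = -3, so Qd = 240 − 3P.
Supply slope: (174 − 150)/(40 − 36) = 6, so Qs = 6P − 66.
Before the tax: set 240 − 3P = 6P − 66 → P* = $34, Q* = 138.
With the tax collected from consumers, demand (in seller-price terms) shifts: Qd = 240 − 3(P + 36).
Solving gives Q = 66 with consumers paying $58 and sellers receiving $22 (the $36 wedge).
ΔCS is the trapezoid between Q = 66 and Q = 138 of height $24: ½ · (138 + 66) · 24 = $2448.

Consumer surplus falls by $2448 million.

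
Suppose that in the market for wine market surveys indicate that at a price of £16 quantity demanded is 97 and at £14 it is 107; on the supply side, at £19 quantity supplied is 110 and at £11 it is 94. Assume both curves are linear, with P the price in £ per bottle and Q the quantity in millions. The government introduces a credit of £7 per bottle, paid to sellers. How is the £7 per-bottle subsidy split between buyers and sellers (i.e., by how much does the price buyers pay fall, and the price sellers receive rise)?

Buyers gain £2 per bottle; sellers gain £5 per bottle.

Demand slope: (107 − 97)/(14 − 16) = -5, so Qd = 177 − 5P.
Supply slope: (94 − 110)/(11 − 19) = 2, so Qs = 2P + 72.
Before the subsidy: set 177 − 5P = 2P + 72 → P* = £15, Q* = 102.
With a per-unit subsidy paid to sellers, each receives P + 7 per unit sold, so supply becomes Qs = 2(P + 7) + 72.
New equilibrium: buyers pay £13, sellers receive £20, Q = 112. (Wedge: Pb − Ps = −7.)
Gain to buyers: £2; to sellers: £5. (They sum to £7.)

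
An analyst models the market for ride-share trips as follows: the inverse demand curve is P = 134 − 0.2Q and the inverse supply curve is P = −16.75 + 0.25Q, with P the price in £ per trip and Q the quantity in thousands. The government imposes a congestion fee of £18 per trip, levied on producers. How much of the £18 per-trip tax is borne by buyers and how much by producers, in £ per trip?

Inverting to Q(P) form: Qd = 670 − 5P; Qs = 4P + 67.
Without the tax, 670 − 5P = 4P + 67 gives 9P = 603, so P* = £67 and Q* = 335.
With the tax collected from producers, supply shifts: Qs = 4(P − 18) + 67.
Solving gives Q = 295 with buyers paying £75 and producers receiving £57 (the £18 wedge).
Burden on buyers: £8; on producers: £10. (They sum to £18.)

Buyers bear £8 per trip; producers bear £10 per trip.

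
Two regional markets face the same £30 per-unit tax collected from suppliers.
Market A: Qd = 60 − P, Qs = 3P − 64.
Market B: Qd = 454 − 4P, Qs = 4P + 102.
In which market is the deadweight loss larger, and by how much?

Market B, by £562.5.

Market A: pre-tax P* = £31, Q* = 29; post-tax Q = 6.5; deadweight loss = £337.5.
Market B: pre-tax P* = £44, Q* = 278; post-tax Q = 218; deadweight loss = £900.
Difference: £337.5 vs £900 → market B is larger by £562.5.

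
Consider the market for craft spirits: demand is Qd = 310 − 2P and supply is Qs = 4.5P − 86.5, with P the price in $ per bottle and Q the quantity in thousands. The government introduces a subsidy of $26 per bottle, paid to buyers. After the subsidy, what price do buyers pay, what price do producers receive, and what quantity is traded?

Before the subsidy: set 310 − 2P = 4.5P − 86.5 → P* = $61, Q* = 188.
With a per-unit subsidy paid to buyers, each effectively pays P − 26, so demand becomes Qd = 310 − 2(P − 26).
Solving gives Q = 224 with buyers paying $43 and producers receiving $69 (the $26 wedge).

Buyers pay $43; producers receive $69; quantity = 224.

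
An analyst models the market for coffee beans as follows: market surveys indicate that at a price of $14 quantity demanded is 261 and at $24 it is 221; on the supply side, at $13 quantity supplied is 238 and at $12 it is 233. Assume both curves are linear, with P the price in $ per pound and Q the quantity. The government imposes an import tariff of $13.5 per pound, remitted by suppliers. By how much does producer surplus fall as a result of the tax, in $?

Demand slope: (221 − 261)/(24 − 14) = -4, so Qd = 317 − 4P.
Supply slope: (233 − 238)/(12 − 13) = 5, so Qs = 5P + 173.
Without the tax, 317 − 4P = 5P + 173 gives 9P = 144, so P* = $16 and Q* = 253.
With the tax collected from suppliers, supply shifts: Qs = 5(P − 13.5) + 173.
Solving gives Q = 223 with buyers paying $23.5 and suppliers receiving $10 (the $13.5 wedge).
ΔPS is the trapezoid between Q = 223 and Q = 253 of height $6: ½ · (253 + 223) · 6 = $1428.

Producer surplus falls by $1428.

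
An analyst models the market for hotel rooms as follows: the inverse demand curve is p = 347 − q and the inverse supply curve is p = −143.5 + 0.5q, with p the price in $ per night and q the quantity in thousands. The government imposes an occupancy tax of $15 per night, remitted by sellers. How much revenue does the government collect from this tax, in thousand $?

Inverting to q(p) form: qd = 347 − p; qs = 2p + 287.
Without the tax, 347 − p = 2p + 287 gives 3p = 60, so p* = $20 and q* = 327.
With the tax collected from sellers, supply shifts: qs = 2(p − 15) + 287.
New equilibrium: buyers pay $30, sellers receive $15, q = 317. (Wedge: pb − ps = 15.)
Revenue = t · Q = 15 · 317 = $4755.

Tax revenue = $4755 thousand.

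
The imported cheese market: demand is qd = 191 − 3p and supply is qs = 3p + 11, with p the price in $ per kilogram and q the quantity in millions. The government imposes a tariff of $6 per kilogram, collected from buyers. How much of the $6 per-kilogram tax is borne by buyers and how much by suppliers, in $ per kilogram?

Buyers bear $3 per kilogram; suppliers bear $3 per kilogram.

Before the tax: set 191 − 3p = 3p + 11 → p* = $30, q* = 101.
With the tax collected from buyers, demand (in seller-price terms) shifts: qd = 191 − 3(p + 6).
New equilibrium: buyers pay $33, suppliers receive $27, q = 92. (Wedge: pb − ps = 6.)
Burden on buyers: $3; on suppliers: $3. (They sum to $6.)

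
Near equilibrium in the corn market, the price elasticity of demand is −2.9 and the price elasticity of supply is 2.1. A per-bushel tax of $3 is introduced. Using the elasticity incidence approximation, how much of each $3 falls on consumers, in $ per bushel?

Incidence ratio: consumers' share ≈ εs / (εs + |εd|) = 2.1 / (2.1 + 2.9) = 0.42.
So consumers bear ≈ 0.42 × $3 = $1.26; sellers bear $1.74.

Consumers bear ≈ $1.26 per bushel.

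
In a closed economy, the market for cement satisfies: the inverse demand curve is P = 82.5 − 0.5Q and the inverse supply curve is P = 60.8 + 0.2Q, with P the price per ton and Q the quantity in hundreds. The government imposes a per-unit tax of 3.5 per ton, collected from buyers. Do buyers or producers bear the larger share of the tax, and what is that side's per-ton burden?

Rewrite in direct form: Qd = 165 − 2P and Qs = 5P − 304.
Before the tax: set 165 − 2P = 5P − 304 → P* = 67, Q* = 31.
With the tax collected from buyers, demand (in seller-price terms) shifts: Qd = 165 − 2(P + 3.5).
Solving gives Q = 26 with buyers paying 69.5 and producers receiving 66 (the 3.5 wedge).
Per-ton burden: buyers 2.5, producers 1.
Buyers take the larger share because demand is less price-elastic here (demand slope 2 vs supply slope 5).
The less price-elastic side of the market bears the larger share of a per-unit tax.

Buyers bear the larger share: 2.5 per ton.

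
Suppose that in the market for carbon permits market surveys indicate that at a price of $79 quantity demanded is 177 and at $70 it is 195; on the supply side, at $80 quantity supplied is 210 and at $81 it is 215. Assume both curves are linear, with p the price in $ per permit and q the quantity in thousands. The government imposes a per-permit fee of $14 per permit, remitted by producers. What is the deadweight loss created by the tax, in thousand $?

Demand slope: (195 − 177)/(70 − 79) = -2, so qd = 335 − 2p.
Supply slope: (215 − 210)/(81 − 80) = 5, so qs = 5p − 190.
Without the tax, 335 − 2p = 5p − 190 gives 7p = 525, so p* = $75 and q* = 185.
With the tax collected from producers, supply shifts: qs = 5(p − 14) − 190.
Solving gives q = 165 with buyers paying $85 and producers receiving $71 (the $14 wedge).
Quantity falls by |ΔQ| = |185 − 165| = 20.
DWL = ½ · t · |ΔQ| = ½ · 14 · 20 = $140.

Deadweight loss = $140 thousand.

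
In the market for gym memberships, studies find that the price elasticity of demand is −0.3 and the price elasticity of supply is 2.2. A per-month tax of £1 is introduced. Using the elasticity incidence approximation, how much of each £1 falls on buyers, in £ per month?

Buyers bear ≈ £0.88 per month.

Incidence ratio: buyers' share ≈ εs / (εs + |εd|) = 2.2 / (2.2 + 0.3) = 0.88.
So buyers bear ≈ 0.88 × £1 = £0.88; producers bear £0.12.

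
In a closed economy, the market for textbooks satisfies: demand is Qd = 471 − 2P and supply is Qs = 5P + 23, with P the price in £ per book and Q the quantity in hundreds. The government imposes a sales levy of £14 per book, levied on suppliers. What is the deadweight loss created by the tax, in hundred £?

Deadweight loss = £140 hundred.

Before the tax: set 471 − 2P = 5P + 23 → P* = £64, Q* = 343.
With the tax collected from suppliers, supply shifts: Qs = 5(P − 14) + 23.
Solving gives Q = 323 with consumers paying £74 and suppliers receiving £60 (the £14 wedge).
Quantity falls by |ΔQ| = |343 − 323| = 20.
DWL = ½ · t · |ΔQ| = ½ · 14 · 20 = £140.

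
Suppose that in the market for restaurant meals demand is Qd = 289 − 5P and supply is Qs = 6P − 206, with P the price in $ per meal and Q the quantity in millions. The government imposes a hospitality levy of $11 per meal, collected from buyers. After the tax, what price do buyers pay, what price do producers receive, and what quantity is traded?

Buyers pay $51; producers receive $40; quantity = 34.

Before the tax: set 289 − 5P = 6P − 206 → P* = $45, Q* = 64.
With the tax collected from buyers, demand (in seller-price terms) shifts: Qd = 289 − 5(P + 11).
Solving gives Q = 34 with buyers paying $51 and producers receiving $40 (the $11 wedge).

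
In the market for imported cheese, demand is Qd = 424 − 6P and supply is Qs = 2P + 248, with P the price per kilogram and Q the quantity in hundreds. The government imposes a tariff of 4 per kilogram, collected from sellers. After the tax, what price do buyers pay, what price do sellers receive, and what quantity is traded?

Without the tax, 424 − 6P = 2P + 248 gives 8P = 176, so P* = 22 and Q* = 292.
With the tax collected from sellers, supply shifts: Qs = 2(P − 4) + 248.
New equilibrium: buyers pay 23, sellers receive 19, Q = 286. (Wedge: Pb − Ps = 4.)
The less price-elastic side of the market bears the larger share of a per-unit tax.

Buyers pay 23; sellers receive 19; quantity = 286.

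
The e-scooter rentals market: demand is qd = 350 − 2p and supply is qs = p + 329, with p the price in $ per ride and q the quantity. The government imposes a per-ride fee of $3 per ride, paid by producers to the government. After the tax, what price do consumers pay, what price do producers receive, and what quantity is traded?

Before the tax: set 350 − 2p = p + 329 → p* = $7, q* = 336.
With the tax collected from producers, supply shifts: qs = (p − 3) + 329.
Solving gives q = 334 with consumers paying $8 and producers receiving $5 (the $3 wedge).

Consumers pay $8; producers receive $5; quantity = 334.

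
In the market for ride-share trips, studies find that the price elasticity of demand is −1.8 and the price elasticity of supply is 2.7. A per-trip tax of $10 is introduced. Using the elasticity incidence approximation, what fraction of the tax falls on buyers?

Buyers' share ≈ 0.6.

Incidence ratio: buyers' share ≈ εs / (εs + |εd|) = 2.7 / (2.7 + 1.8) = 0.6.
Supply is the more elastic side, so buyers bear the larger share.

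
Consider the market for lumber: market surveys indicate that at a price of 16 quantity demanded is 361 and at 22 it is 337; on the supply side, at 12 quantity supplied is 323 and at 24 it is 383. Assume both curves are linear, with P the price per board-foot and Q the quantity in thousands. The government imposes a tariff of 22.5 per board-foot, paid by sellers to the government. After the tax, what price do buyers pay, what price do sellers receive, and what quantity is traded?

Demand slope: (337 − 361)/(22 − 16) = -4, so Qd = 425 − 4P.
Supply slope: (383 − 323)/(24 − 12) = 5, so Qs = 5P + 263.
Before the tax: set 425 − 4P = 5P + 263 → P* = 18, Q* = 353.
With the tax collected from sellers, supply shifts: Qs = 5(P − 22.5) + 263.
Solving gives Q = 303 with buyers paying 30.5 and sellers receiving 8 (the 22.5 wedge).

Buyers pay 30.5; sellers receive 8; quantity = 303.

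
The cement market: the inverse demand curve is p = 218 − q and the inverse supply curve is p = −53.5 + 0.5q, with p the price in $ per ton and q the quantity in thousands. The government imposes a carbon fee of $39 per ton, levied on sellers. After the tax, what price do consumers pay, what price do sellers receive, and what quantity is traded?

Rewrite in direct form: qd = 218 − p and qs = 2p + 107.
Before the tax: set 218 − p = 2p + 107 → p* = $37, q* = 181.
With the tax collected from sellers, supply shifts: qs = 2(p − 39) + 107.
Solving gives q = 155 with consumers paying $63 and sellers receiving $24 (the $39 wedge).
The less price-elastic side of the market bears the larger share of a per-unit tax.

Consumers pay $63; sellers receive $24; quantity = 155.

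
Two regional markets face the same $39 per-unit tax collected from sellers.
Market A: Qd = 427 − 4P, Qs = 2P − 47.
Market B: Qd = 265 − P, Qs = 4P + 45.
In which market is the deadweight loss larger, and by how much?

Market A, by $405.6.

Market A: pre-tax P* = $79, Q* = 111; post-tax Q = 59; deadweight loss = $1014.
Market B: pre-tax P* = $44, Q* = 221; post-tax Q = 189.8; deadweight loss = $608.4.
Difference: $1014 vs $608.4 → market A is larger by $405.6.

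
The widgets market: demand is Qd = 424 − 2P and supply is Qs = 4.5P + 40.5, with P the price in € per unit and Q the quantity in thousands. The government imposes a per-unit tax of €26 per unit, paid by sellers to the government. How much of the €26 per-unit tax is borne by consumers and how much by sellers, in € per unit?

Without the tax, 424 − 2P = 4.5P + 40.5 gives 6.5P = 383.5, so P* = €59 and Q* = 306.
With the tax collected from sellers, supply shifts: Qs = 4.5(P − 26) + 40.5.
New equilibrium: consumers pay €77, sellers receive €51, Q = 270. (Wedge: Pb − Ps = 26.)
Burden on consumers: €18; on sellers: €8. (They sum to €26.)

Consumers bear €18 per unit; sellers bear €8 per unit.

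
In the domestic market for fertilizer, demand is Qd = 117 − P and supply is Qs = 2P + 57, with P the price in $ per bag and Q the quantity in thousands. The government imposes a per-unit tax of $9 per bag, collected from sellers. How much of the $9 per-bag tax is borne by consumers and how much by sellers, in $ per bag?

Consumers bear $6 per bag; sellers bear $3 per bag.

Before the tax: set 117 − P = 2P + 57 → P* = $20, Q* = 97.
With the tax collected from sellers, supply shifts: Qs = 2(P − 9) + 57.
New equilibrium: consumers pay $26, sellers receive $17, Q = 91. (Wedge: Pb − Ps = 9.)
Burden on consumers: $6; on sellers: $3. (They sum to $9.)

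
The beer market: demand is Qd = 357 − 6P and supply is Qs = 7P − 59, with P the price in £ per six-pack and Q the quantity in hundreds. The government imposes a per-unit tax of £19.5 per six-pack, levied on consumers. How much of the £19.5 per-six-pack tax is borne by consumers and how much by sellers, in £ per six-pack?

Without the tax, 357 − 6P = 7P − 59 gives 13P = 416, so P* = £32 and Q* = 165.
With the tax collected from consumers, demand (in seller-price terms) shifts: Qd = 357 − 6(P + 19.5).
Solving gives Q = 102 with consumers paying £42.5 and sellers receiving £23 (the £19.5 wedge).
Burden on consumers: £10.5; on sellers: £9. (They sum to £19.5.)
The less price-elastic side of the market bears the larger share of a per-unit tax.

Consumers bear £10.5 per six-pack; sellers bear £9 per six-pack.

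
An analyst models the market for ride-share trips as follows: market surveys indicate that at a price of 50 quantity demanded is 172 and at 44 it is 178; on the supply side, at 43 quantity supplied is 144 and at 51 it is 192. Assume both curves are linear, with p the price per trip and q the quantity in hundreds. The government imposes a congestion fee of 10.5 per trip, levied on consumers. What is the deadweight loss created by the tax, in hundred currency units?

Demand slope: (178 − 172)/(44 − 50) = -1, so qd = 222 − p.
Supply slope: (192 − 144)/(51 − 43) = 6, so qs = 6p − 114.
Without the tax, 222 − p = 6p − 114 gives 7p = 336, so p* = 48 and q* = 174.
With the tax collected from consumers, demand (in seller-price terms) shifts: qd = 222 − (p + 10.5).
Solving gives q = 165 with consumers paying 57 and producers receiving 46.5 (the 10.5 wedge).
Quantity falls by |ΔQ| = |174 − 165| = 9.
DWL = ½ · t · |ΔQ| = ½ · 10.5 · 9 = 47.25.

Deadweight loss = 47.25 hundred.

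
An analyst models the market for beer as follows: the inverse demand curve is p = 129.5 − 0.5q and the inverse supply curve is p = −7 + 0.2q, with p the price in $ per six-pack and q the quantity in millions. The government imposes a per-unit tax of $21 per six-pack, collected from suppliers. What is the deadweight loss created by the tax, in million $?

Deadweight loss = $315 million.

Inverting to q(p) form: qd = 259 − 2p; qs = 5p + 35.
Without the tax, 259 − 2p = 5p + 35 gives 7p = 224, so p* = $32 and q* = 195.
With the tax collected from suppliers, supply shifts: qs = 5(p − 21) + 35.
New equilibrium: consumers pay $47, suppliers receive $26, q = 165. (Wedge: pb − ps = 21.)
Quantity falls by |ΔQ| = |195 − 165| = 30.
DWL = ½ · t · |ΔQ| = ½ · 21 · 30 = $315.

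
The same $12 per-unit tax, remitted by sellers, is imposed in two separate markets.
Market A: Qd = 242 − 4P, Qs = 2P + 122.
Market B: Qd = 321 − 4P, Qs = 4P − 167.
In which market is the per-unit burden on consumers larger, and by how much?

Market B, by $2.

Market A: pre-tax P* = $20, Q* = 162; post-tax Q = 146; per-unit burden on consumers = $4.
Market B: pre-tax P* = $61, Q* = 77; post-tax Q = 53; per-unit burden on consumers = $6.
Difference: $4 vs $6 → market B is larger by $2.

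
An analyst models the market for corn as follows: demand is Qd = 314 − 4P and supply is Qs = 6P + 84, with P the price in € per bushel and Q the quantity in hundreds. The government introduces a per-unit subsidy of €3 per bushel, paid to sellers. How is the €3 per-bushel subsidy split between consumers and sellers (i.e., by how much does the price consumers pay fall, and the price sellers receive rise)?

Before the subsidy: set 314 − 4P = 6P + 84 → P* = €23, Q* = 222.
With a per-unit subsidy paid to sellers, each receives P + 3 per unit sold, so supply becomes Qs = 6(P + 3) + 84.
Solving gives Q = 229.2 with consumers paying €21.2 and sellers receiving €24.2 (the €3 wedge).
Gain to consumers: €1.8; to sellers: €1.2. (They sum to €3.)

Consumers gain €1.8 per bushel; sellers gain €1.2 per bushel.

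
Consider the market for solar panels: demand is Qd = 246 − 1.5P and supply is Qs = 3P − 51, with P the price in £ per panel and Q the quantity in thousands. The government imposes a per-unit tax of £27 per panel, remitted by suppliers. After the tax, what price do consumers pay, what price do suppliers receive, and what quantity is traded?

Consumers pay £84; suppliers receive £57; quantity = 120.

Before the tax: set 246 − 1.5P = 3P − 51 → P* = £66, Q* = 147.
With the tax collected from suppliers, supply shifts: Qs = 3(P − 27) − 51.
New equilibrium: consumers pay £84, suppliers receive £57, Q = 120. (Wedge: Pb − Ps = 27.)
The less price-elastic side of the market bears the larger share of a per-unit tax.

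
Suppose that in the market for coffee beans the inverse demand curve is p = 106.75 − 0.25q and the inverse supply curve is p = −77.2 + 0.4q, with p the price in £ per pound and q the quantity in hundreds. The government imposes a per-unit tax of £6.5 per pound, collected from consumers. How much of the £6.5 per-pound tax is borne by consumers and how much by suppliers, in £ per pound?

Consumers bear £2.5 per pound; suppliers bear £4 per pound.

Inverting to q(p) form: qd = 427 − 4p; qs = 2.5p + 193.
Without the tax, 427 − 4p = 2.5p + 193 gives 6.5p = 234, so p* = £36 and q* = 283.
With the tax collected from consumers, demand (in seller-price terms) shifts: qd = 427 − 4(p + 6.5).
New equilibrium: consumers pay £38.5, suppliers receive £32, q = 273. (Wedge: pb − ps = 6.5.)
Burden on consumers: £2.5; on suppliers: £4. (They sum to £6.5.)
The less price-elastic side of the market bears the larger share of a per-unit tax.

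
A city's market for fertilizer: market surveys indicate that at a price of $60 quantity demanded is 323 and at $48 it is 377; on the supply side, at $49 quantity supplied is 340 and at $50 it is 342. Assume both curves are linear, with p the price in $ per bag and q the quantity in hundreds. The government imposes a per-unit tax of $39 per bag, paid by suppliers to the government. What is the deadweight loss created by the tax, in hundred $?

Demand slope: (377 − 323)/(48 − 60) = -4.5, so qd = 593 − 4.5p.
Supply slope: (342 − 340)/(50 − 49) = 2, so qs = 2p + 242.
Before the tax: set 593 − 4.5p = 2p + 242 → p* = $54, q* = 350.
With the tax collected from suppliers, supply shifts: qs = 2(p − 39) + 242.
Solving gives q = 296 with buyers paying $66 and suppliers receiving $27 (the $39 wedge).
Quantity falls by |ΔQ| = |350 − 296| = 54.
DWL = ½ · t · |ΔQ| = ½ · 39 · 54 = $1053.

Deadweight loss = $1053 hundred.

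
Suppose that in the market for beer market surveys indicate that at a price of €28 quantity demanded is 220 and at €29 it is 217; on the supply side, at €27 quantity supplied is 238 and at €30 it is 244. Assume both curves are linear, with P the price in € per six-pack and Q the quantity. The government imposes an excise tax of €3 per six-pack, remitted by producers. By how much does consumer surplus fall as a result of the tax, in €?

Demand slope: (217 − 220)/(29 − 28) = -3, so Qd = 304 − 3P.
Supply slope: (244 − 238)/(30 − 27) = 2, so Qs = 2P + 184.
Without the tax, 304 − 3P = 2P + 184 gives 5P = 120, so P* = €24 and Q* = 232.
With the tax collected from producers, supply shifts: Qs = 2(P − 3) + 184.
Solving gives Q = 228.4 with consumers paying €25.2 and producers receiving €22.2 (the €3 wedge).
ΔCS is the trapezoid between Q = 228.4 and Q = 232 of height €1.2: ½ · (232 + 228.4) · 1.2 = €276.24.

Consumer surplus falls by €276.24.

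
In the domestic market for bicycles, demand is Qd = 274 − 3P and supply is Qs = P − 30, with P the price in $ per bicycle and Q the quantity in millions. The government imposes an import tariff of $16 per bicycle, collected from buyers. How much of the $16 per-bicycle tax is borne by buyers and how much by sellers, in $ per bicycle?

Buyers bear $4 per bicycle; sellers bear $12 per bicycle.

Without the tax, 274 − 3P = P − 30 gives 4P = 304, so P* = $76 and Q* = 46.
With the tax collected from buyers, demand (in seller-price terms) shifts: Qd = 274 − 3(P + 16).
New equilibrium: buyers pay $80, sellers receive $64, Q = 34. (Wedge: Pb − Ps = 16.)
Burden on buyers: $4; on sellers: $12. (They sum to $16.)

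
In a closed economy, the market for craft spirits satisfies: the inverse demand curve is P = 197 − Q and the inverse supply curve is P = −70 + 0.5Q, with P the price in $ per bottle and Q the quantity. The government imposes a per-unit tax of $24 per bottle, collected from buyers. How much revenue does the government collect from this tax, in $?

Inverting to Q(P) form: Qd = 197 − P; Qs = 2P + 140.
Before the tax: set 197 − P = 2P + 140 → P* = $19, Q* = 178.
With the tax collected from buyers, demand (in seller-price terms) shifts: Qd = 197 − (P + 24).
New equilibrium: buyers pay $35, sellers receive $11, Q = 162. (Wedge: Pb − Ps = 24.)
Revenue = t · Q = 24 · 162 = $3888.

Tax revenue = $3888.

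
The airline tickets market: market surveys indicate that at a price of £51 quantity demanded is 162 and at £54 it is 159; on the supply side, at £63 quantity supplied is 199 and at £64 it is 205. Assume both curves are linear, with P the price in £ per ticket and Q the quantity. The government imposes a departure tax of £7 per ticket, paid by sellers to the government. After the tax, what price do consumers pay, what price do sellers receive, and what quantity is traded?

Consumers pay £62; sellers receive £55; quantity = 151.

Demand slope: (159 − 162)/(54 − 51) = -1, so Qd = 213 − P.
Supply slope: (205 − 199)/(64 − 63) = 6, so Qs = 6P − 179.
Before the tax: set 213 − P = 6P − 179 → P* = £56, Q* = 157.
With the tax collected from sellers, supply shifts: Qs = 6(P − 7) − 179.
Solving gives Q = 151 with consumers paying £62 and sellers receiving £55 (the £7 wedge).
The less price-elastic side of the market bears the larger share of a per-unit tax.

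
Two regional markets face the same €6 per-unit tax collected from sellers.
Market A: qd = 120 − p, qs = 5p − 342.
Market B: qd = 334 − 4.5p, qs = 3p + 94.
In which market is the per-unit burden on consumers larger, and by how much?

Market A: pre-tax p* = €77, q* = 43; post-tax q = 38; per-unit burden on consumers = €5.
Market B: pre-tax p* = €32, q* = 190; post-tax q = 179.2; per-unit burden on consumers = €2.4.
Difference: €5 vs €2.4 → market A is larger by €2.6.

Market A, by €2.6.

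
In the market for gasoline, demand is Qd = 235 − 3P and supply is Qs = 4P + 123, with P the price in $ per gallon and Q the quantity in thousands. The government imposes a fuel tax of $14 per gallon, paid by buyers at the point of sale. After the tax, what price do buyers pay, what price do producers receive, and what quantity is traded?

Buyers pay $24; producers receive $10; quantity = 163.

Before the tax: set 235 − 3P = 4P + 123 → P* = $16, Q* = 187.
With the tax collected from buyers, demand (in seller-price terms) shifts: Qd = 235 − 3(P + 14).
New equilibrium: buyers pay $24, producers receive $10, Q = 163. (Wedge: Pb − Ps = 14.)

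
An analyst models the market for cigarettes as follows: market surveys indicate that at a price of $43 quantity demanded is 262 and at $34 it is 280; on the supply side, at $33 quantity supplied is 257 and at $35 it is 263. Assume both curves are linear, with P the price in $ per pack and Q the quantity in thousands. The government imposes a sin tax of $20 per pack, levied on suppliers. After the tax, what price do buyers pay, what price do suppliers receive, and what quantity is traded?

Demand slope: (280 − 262)/(34 − 43) = -2, so Qd = 348 − 2P.
Supply slope: (263 − 257)/(35 − 33) = 3, so Qs = 3P + 158.
Without the tax, 348 − 2P = 3P + 158 gives 5P = 190, so P* = $38 and Q* = 272.
With the tax collected from suppliers, supply shifts: Qs = 3(P − 20) + 158.
New equilibrium: buyers pay $50, suppliers receive $30, Q = 248. (Wedge: Pb − Ps = 20.)
The less price-elastic side of the market bears the larger share of a per-unit tax.

Buyers pay $50; suppliers receive $30; quantity = 248.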